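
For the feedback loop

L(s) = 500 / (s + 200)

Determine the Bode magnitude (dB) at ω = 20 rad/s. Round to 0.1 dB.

7.9 dB

Substitute s = j20:
Numerator: 500 = 500 + j0
Denominator: (j20) + 200 = 200 + j20
|N| = √(500² + 0²) ≈ 500, ∠N ≈ 0.00°
|D| = √(200² + 20²) ≈ 201, ∠D ≈ 5.71°
|L| = 500 / 201 ≈ 2.4876
Gain = 20 log₁₀(2.4876) ≈ 7.92 dB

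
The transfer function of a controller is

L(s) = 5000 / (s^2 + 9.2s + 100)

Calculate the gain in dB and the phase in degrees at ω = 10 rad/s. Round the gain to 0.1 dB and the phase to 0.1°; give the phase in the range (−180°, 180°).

34.7 dB, -90.0°

At s = jω = j10:
quadratic: (j10)² + 9.2·j10 + 100 = 0 + j92 → |·| ≈ 92, ∠ ≈ 90.00°
|L| = 5000 / 92 ≈ 54.348
Gain = 20 log₁₀(54.348) ≈ 34.70 dB
∠L = 0.00° − 90.00° = -90.00°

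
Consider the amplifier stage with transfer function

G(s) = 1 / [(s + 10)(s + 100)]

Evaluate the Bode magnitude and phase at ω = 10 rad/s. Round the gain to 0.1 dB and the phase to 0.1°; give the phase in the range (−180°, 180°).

-63.1 dB, -50.7°

At s = jω = j10:
pole (s+10): 10 + j10 → |·| = √(10²+10²) = √200 ≈ 14.142, ∠ = arctan(10/10) ≈ 45.00°
pole (s+100): 100 + j10 → |·| = √(100²+10²) = √10100 ≈ 100.5, ∠ = arctan(10/100) ≈ 5.71°
|G| = 1 / 1421.3 ≈ 0.00070358
Gain = 20 log₁₀(0.00070358) ≈ -63.05 dB
∠G = 0.00° − 50.71° = -50.71°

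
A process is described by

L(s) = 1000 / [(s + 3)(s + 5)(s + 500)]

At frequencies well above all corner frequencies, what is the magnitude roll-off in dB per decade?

-60 dB/decade

Each pole contributes −20 dB/decade at high frequency; each zero contributes +20 dB/decade.
Net: 0 zero(s) − 3 pole(s) → -60 dB/decade.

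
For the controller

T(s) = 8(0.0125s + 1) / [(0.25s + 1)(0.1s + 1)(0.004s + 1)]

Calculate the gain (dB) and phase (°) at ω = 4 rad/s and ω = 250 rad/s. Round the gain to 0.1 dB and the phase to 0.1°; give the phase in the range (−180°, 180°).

ω = 4: 14.4 dB, -64.9°; ω = 250: -38.5 dB, -149.5°

At ω = 4 rad/s:
zero (1 + j4·0.0125) = 1 + j0.05 → |·| ≈ 1.0012, ∠ ≈ 2.86°
pole (1 + j4·0.25) = 1 + j1 → |·| ≈ 1.4142, ∠ ≈ 45.00°
pole (1 + j4·0.1) = 1 + j0.4 → |·| ≈ 1.077, ∠ ≈ 21.80°
pole (1 + j4·0.004) = 1 + j0.016 → |·| ≈ 1.0001, ∠ ≈ 0.92°
|T| = 8 · 1.0012 / (1.4142 · 1.077 · 1.0001) ≈ 5.2582
Gain = 20 log₁₀(5.2582) ≈ 14.42 dB
∠T = (2.86°) − (45.00° + 21.80° + 0.92°) = -64.86°

At ω = 250 rad/s:
zero (1 + j250·0.0125) = 1 + j3.125 → |·| ≈ 3.2811, ∠ ≈ 72.26°
pole (1 + j250·0.25) = 1 + j62.5 → |·| ≈ 62.508, ∠ ≈ 89.08°
pole (1 + j250·0.1) = 1 + j25 → |·| ≈ 25.02, ∠ ≈ 87.71°
pole (1 + j250·0.004) = 1 + j1 → |·| ≈ 1.4142, ∠ ≈ 45.00°
|T| = 8 · 3.2811 / (62.508 · 25.02 · 1.4142) ≈ 0.011868
Gain = 20 log₁₀(0.011868) ≈ -38.51 dB
∠T = (72.26°) − (89.08° + 87.71° + 45.00°) = -149.53°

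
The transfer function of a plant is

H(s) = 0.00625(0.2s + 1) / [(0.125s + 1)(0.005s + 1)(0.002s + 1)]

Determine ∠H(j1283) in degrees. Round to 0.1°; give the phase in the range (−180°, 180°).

-149.7°

At ω = 1283 rad/s:
zero (1 + j1283·0.2) = 1 + j256.6 → |·| ≈ 256.6, ∠ ≈ 89.78°
pole (1 + j1283·0.125) = 1 + j160.375 → |·| ≈ 160.38, ∠ ≈ 89.64°
pole (1 + j1283·0.005) = 1 + j6.415 → |·| ≈ 6.4925, ∠ ≈ 81.14°
pole (1 + j1283·0.002) = 1 + j2.566 → |·| ≈ 2.754, ∠ ≈ 68.71°
∠H = (89.78°) − (89.64° + 81.14° + 68.71°) = -149.71°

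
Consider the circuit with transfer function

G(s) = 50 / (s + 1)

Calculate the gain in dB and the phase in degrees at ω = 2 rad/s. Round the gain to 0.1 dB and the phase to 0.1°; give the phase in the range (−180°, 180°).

27.0 dB, -63.4°

At s = jω = j2:
pole (s+1): 1 + j2 → |·| = √(1²+2²) = √5 ≈ 2.2361, ∠ = arctan(2/1) ≈ 63.43°
|G| = 50 / 2.2361 ≈ 22.36
Gain = 20 log₁₀(22.36) ≈ 26.99 dB
∠G = 0.00° − 63.43° = -63.43°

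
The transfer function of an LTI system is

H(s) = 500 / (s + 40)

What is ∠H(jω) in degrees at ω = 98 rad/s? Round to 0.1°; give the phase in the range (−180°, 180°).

-67.8°

Substitute s = j98:
Numerator: 500 = 500 + j0
Denominator: (j98) + 40 = 40 + j98
|N| = √(500² + 0²) ≈ 500, ∠N ≈ 0.00°
|D| = √(40² + 98²) ≈ 105.85, ∠D ≈ 67.80°
∠H = 0.00° − 67.80° = -67.80°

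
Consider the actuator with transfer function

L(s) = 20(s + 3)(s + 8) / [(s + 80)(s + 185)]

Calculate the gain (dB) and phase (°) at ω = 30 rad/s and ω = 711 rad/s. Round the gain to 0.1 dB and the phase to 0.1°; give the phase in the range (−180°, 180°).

ω = 30: 1.4 dB, 129.6°; ω = 711: 25.7 dB, 20.1°

At s = jω = j30:
zero (s+3): 3 + j30 → |·| = √(3²+30²) = √909 ≈ 30.15, ∠ = arctan(30/3) ≈ 84.29°
zero (s+8): 8 + j30 → |·| = √(8²+30²) = √964 ≈ 31.048, ∠ = arctan(30/8) ≈ 75.07°
pole (s+80): 80 + j30 → |·| = √(80²+30²) = √7300 ≈ 85.44, ∠ = arctan(30/80) ≈ 20.56°
pole (s+185): 185 + j30 → |·| = √(185²+30²) = √35125 ≈ 187.42, ∠ = arctan(30/185) ≈ 9.21°
|L| = 20 · 936.1 / 16013 ≈ 1.1692
Gain = 20 log₁₀(1.1692) ≈ 1.36 dB
∠L = 159.36° − 29.77° = 129.59°

At s = jω = j711:
zero (s+3): 3 + j711 → |·| = √(3²+711²) = √505530 ≈ 711.01, ∠ = arctan(711/3) ≈ 89.76°
zero (s+8): 8 + j711 → |·| = √(8²+711²) = √505585 ≈ 711.05, ∠ = arctan(711/8) ≈ 89.36°
pole (s+80): 80 + j711 → |·| = √(80²+711²) = √511921 ≈ 715.49, ∠ = arctan(711/80) ≈ 83.58°
pole (s+185): 185 + j711 → |·| = √(185²+711²) = √539746 ≈ 734.67, ∠ = arctan(711/185) ≈ 75.42°
|L| = 20 · 5.0556e+05 / 5.2565e+05 ≈ 19.236
Gain = 20 log₁₀(19.236) ≈ 25.68 dB
∠L = 179.12° − 159.00° = 20.12°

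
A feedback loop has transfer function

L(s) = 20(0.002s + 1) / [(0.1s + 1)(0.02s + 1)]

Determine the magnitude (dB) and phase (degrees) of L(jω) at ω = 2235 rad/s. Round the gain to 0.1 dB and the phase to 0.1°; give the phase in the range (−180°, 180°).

At ω = 2235 rad/s:
zero (1 + j2235·0.002) = 1 + j4.47 → |·| ≈ 4.5805, ∠ ≈ 77.39°
pole (1 + j2235·0.1) = 1 + j223.5 → |·| ≈ 223.5, ∠ ≈ 89.74°
pole (1 + j2235·0.02) = 1 + j44.7 → |·| ≈ 44.711, ∠ ≈ 88.72°
|L| = 20 · 4.5805 / (223.5 · 44.711) ≈ 0.0091675
Gain = 20 log₁₀(0.0091675) ≈ -40.75 dB
∠L = (77.39°) − (89.74° + 88.72°) = -101.07°

-40.8 dB, -101.1°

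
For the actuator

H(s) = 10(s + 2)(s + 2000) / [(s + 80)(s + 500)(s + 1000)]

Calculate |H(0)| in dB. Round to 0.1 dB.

H(0) = 10·2·2000 / (80·500·1000) = 0.001
20 log₁₀(0.001) ≈ -60.00 dB

-60.0 dB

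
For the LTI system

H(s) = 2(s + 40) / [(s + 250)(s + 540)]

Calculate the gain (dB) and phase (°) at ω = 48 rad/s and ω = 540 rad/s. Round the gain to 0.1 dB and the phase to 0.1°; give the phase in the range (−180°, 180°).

ω = 48: -60.9 dB, 34.2°; ω = 540: -52.5 dB, -24.4°

At s = jω = j48:
zero (s+40): 40 + j48 → |·| = √(40²+48²) = √3904 ≈ 62.482, ∠ = arctan(48/40) ≈ 50.19°
pole (s+250): 250 + j48 → |·| = √(250²+48²) = √64804 ≈ 254.57, ∠ = arctan(48/250) ≈ 10.87°
pole (s+540): 540 + j48 → |·| = √(540²+48²) = √293904 ≈ 542.13, ∠ = arctan(48/540) ≈ 5.08°
|H| = 2 · 62.482 / 1.3801e+05 ≈ 0.00090547
Gain = 20 log₁₀(0.00090547) ≈ -60.86 dB
∠H = 50.19° − 15.95° = 34.24°

At s = jω = j540:
zero (s+40): 40 + j540 → |·| = √(40²+540²) = √293200 ≈ 541.48, ∠ = arctan(540/40) ≈ 85.76°
pole (s+250): 250 + j540 → |·| = √(250²+540²) = √354100 ≈ 595.06, ∠ = arctan(540/250) ≈ 65.16°
pole (s+540): 540 + j540 → |·| = √(540²+540²) = √583200 ≈ 763.68, ∠ = arctan(540/540) ≈ 45.00°
|H| = 2 · 541.48 / 4.5444e+05 ≈ 0.0023831
Gain = 20 log₁₀(0.0023831) ≈ -52.46 dB
∠H = 85.76° − 110.16° = -24.40°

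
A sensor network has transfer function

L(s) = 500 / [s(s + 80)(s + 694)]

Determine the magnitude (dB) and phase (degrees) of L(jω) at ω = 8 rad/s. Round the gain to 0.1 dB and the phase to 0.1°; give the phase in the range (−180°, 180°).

At s = jω = j8:
pole (s+80): 80 + j8 → |·| = √(80²+8²) = √6464 ≈ 80.399, ∠ = arctan(8/80) ≈ 5.71°
pole (s+694): 694 + j8 → |·| = √(694²+8²) = √481700 ≈ 694.05, ∠ = arctan(8/694) ≈ 0.66°
pole at origin: |s| = 8, ∠ = 90.00° (in denominator)
|L| = 500 / 4.4641e+05 ≈ 0.00112
Gain = 20 log₁₀(0.00112) ≈ -59.02 dB
∠L = 0.00° − 96.37° = -96.37°

-59.0 dB, -96.4°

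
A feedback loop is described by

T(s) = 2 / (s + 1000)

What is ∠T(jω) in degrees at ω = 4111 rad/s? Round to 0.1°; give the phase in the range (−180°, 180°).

Substitute s = j4111:
Numerator: 2 = 2 + j0
Denominator: (j4111) + 1000 = 1000 + j4111
|N| = √(2² + 0²) ≈ 2, ∠N ≈ 0.00°
|D| = √(1000² + 4111²) ≈ 4230.9, ∠D ≈ 76.33°
∠T = 0.00° − 76.33° = -76.33°

-76.3°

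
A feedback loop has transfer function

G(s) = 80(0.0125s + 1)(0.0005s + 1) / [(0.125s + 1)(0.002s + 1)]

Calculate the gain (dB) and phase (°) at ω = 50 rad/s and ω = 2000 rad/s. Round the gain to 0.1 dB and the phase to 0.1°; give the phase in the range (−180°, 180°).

ω = 50: 23.4 dB, -53.2°; ω = 2000: 8.8 dB, -33.0°

At ω = 50 rad/s:
zero (1 + j50·0.0125) = 1 + j0.625 → |·| ≈ 1.1792, ∠ ≈ 32.01°
zero (1 + j50·0.0005) = 1 + j0.025 → |·| ≈ 1.0003, ∠ ≈ 1.43°
pole (1 + j50·0.125) = 1 + j6.25 → |·| ≈ 6.3295, ∠ ≈ 80.91°
pole (1 + j50·0.002) = 1 + j0.1 → |·| ≈ 1.005, ∠ ≈ 5.71°
|G| = 80 · 1.1792 · 1.0003 / (6.3295 · 1.005) ≈ 14.834
Gain = 20 log₁₀(14.834) ≈ 23.43 dB
∠G = (32.01° + 1.43°) − (80.91° + 5.71°) = -53.18°

At ω = 2000 rad/s:
zero (1 + j2000·0.0125) = 1 + j25 → |·| ≈ 25.02, ∠ ≈ 87.71°
zero (1 + j2000·0.0005) = 1 + j1 → |·| ≈ 1.4142, ∠ ≈ 45.00°
pole (1 + j2000·0.125) = 1 + j250 → |·| ≈ 250, ∠ ≈ 89.77°
pole (1 + j2000·0.002) = 1 + j4 → |·| ≈ 4.1231, ∠ ≈ 75.96°
|G| = 80 · 25.02 · 1.4142 / (250 · 4.1231) ≈ 2.7461
Gain = 20 log₁₀(2.7461) ≈ 8.77 dB
∠G = (87.71° + 45.00°) − (89.77° + 75.96°) = -33.02°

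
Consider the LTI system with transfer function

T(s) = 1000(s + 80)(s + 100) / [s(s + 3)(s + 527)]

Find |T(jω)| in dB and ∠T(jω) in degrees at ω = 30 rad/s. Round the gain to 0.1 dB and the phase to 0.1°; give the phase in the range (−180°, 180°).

25.4 dB, -140.3°

At s = jω = j30:
zero (s+80): 80 + j30 → |·| = √(80²+30²) = √7300 ≈ 85.44, ∠ = arctan(30/80) ≈ 20.56°
zero (s+100): 100 + j30 → |·| = √(100²+30²) = √10900 ≈ 104.4, ∠ = arctan(30/100) ≈ 16.70°
pole (s+3): 3 + j30 → |·| = √(3²+30²) = √909 ≈ 30.15, ∠ = arctan(30/3) ≈ 84.29°
pole (s+527): 527 + j30 → |·| = √(527²+30²) = √278629 ≈ 527.85, ∠ = arctan(30/527) ≈ 3.26°
pole at origin: |s| = 30, ∠ = 90.00° (in denominator)
|T| = 1000 · 8919.9 / 4.7744e+05 ≈ 18.683
Gain = 20 log₁₀(18.683) ≈ 25.43 dB
∠T = 37.26° − 177.55° = -140.29°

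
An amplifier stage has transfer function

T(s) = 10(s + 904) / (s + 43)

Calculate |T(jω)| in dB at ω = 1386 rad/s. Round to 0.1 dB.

At s = jω = j1386:
zero (s+904): 904 + j1386 → |·| = √(904²+1386²) = √2738212 ≈ 1654.8, ∠ = arctan(1386/904) ≈ 56.89°
pole (s+43): 43 + j1386 → |·| = √(43²+1386²) = √1922845 ≈ 1386.7, ∠ = arctan(1386/43) ≈ 88.22°
|T| = 10 · 1654.8 / 1386.7 ≈ 11.933
Gain = 20 log₁₀(11.933) ≈ 21.53 dB

21.5 dB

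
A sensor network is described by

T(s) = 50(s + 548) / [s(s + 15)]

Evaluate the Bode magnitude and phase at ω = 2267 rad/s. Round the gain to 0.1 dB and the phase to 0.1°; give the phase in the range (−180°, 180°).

At s = jω = j2267:
zero (s+548): 548 + j2267 → |·| = √(548²+2267²) = √5439593 ≈ 2332.3, ∠ = arctan(2267/548) ≈ 76.41°
pole (s+15): 15 + j2267 → |·| = √(15²+2267²) = √5139514 ≈ 2267, ∠ = arctan(2267/15) ≈ 89.62°
pole at origin: |s| = 2267, ∠ = 90.00° (in denominator)
|T| = 50 · 2332.3 / 5.1393e+06 ≈ 0.022691
Gain = 20 log₁₀(0.022691) ≈ -32.88 dB
∠T = 76.41° − 179.62° = -103.21°

-32.9 dB, -103.2°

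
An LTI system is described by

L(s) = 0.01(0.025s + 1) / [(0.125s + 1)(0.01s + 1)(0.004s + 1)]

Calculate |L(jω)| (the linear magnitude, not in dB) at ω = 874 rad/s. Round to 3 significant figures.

At ω = 874 rad/s:
zero (1 + j874·0.025) = 1 + j21.85 → |·| ≈ 21.873, ∠ ≈ 87.38°
pole (1 + j874·0.125) = 1 + j109.25 → |·| ≈ 109.25, ∠ ≈ 89.48°
pole (1 + j874·0.01) = 1 + j8.74 → |·| ≈ 8.797, ∠ ≈ 83.47°
pole (1 + j874·0.004) = 1 + j3.496 → |·| ≈ 3.6362, ∠ ≈ 74.04°
|L| = 0.01 · 21.873 / (109.25 · 8.797 · 3.6362) ≈ 6.259e-05

6.26e-05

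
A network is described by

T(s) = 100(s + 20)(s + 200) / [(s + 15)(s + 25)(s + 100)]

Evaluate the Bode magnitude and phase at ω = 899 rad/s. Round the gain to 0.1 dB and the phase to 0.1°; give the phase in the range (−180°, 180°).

-18.9 dB, -94.9°

At s = jω = j899:
zero (s+20): 20 + j899 → |·| = √(20²+899²) = √808601 ≈ 899.22, ∠ = arctan(899/20) ≈ 88.73°
zero (s+200): 200 + j899 → |·| = √(200²+899²) = √848201 ≈ 920.98, ∠ = arctan(899/200) ≈ 77.46°
pole (s+15): 15 + j899 → |·| = √(15²+899²) = √808426 ≈ 899.13, ∠ = arctan(899/15) ≈ 89.04°
pole (s+25): 25 + j899 → |·| = √(25²+899²) = √808826 ≈ 899.35, ∠ = arctan(899/25) ≈ 88.41°
pole (s+100): 100 + j899 → |·| = √(100²+899²) = √818201 ≈ 904.54, ∠ = arctan(899/100) ≈ 83.65°
|T| = 100 · 8.2816e+05 / 7.3144e+08 ≈ 0.11322
Gain = 20 log₁₀(0.11322) ≈ -18.92 dB
∠T = 166.19° − 261.10° = -94.91°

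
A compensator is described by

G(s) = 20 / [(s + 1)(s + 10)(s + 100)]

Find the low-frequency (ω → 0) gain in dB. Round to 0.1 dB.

G(0) = 20 / (1·10·100) = 0.02
20 log₁₀(0.02) ≈ -33.98 dB

-34.0 dB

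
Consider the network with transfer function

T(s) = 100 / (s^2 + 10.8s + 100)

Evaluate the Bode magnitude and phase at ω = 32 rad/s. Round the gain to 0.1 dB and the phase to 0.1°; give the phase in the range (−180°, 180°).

-19.9 dB, -159.5°

At s = jω = j32:
quadratic: (j32)² + 10.8·j32 + 100 = -924 + j345.6 → |·| ≈ 986.52, ∠ ≈ 159.49°
|T| = 100 / 986.52 ≈ 0.10137
Gain = 20 log₁₀(0.10137) ≈ -19.88 dB
∠T = 0.00° − 159.49° = -159.49°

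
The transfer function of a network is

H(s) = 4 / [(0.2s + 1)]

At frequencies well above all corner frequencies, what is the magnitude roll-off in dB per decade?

Each pole contributes −20 dB/decade at high frequency; each zero contributes +20 dB/decade.
Net: 0 zero(s) − 1 pole(s) → -20 dB/decade.

-20 dB/decade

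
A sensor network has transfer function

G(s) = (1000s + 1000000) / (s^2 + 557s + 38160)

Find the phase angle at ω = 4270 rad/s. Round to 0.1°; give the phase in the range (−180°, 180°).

-95.7°

Substitute s = j4270:
Numerator: 1000(j4270) + 1000000 = 1000000 + j4270000
Denominator: (j4270)^2 + 557(j4270) + 38160 = -18194740 + j2378390
|N| = √(1000000² + 4270000²) ≈ 4.3855e+06, ∠N ≈ 76.82°
|D| = √(18194740² + 2378390²) ≈ 1.835e+07, ∠D ≈ 172.55°
∠G = 76.82° − 172.55° = -95.73°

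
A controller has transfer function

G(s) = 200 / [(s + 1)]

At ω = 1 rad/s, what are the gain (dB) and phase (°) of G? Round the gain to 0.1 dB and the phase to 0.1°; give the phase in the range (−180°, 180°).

At ω = 1 rad/s:
pole (1 + j1·1) = 1 + j1 → |·| ≈ 1.4142, ∠ ≈ 45.00°
|G| = 200 · 1 / (1.4142) ≈ 141.42
Gain = 20 log₁₀(141.42) ≈ 43.01 dB
∠G = (0°) − (45.00°) = -45.00°

43.0 dB, -45.0°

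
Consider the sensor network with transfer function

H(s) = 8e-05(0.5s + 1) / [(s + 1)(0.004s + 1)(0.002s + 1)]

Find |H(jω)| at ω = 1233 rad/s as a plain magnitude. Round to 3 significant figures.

2.99e-06

At ω = 1233 rad/s:
zero (1 + j1233·0.5) = 1 + j616.5 → |·| ≈ 616.5, ∠ ≈ 89.91°
pole (1 + j1233·1) = 1 + j1233 → |·| ≈ 1233, ∠ ≈ 89.95°
pole (1 + j1233·0.004) = 1 + j4.932 → |·| ≈ 5.0324, ∠ ≈ 78.54°
pole (1 + j1233·0.002) = 1 + j2.466 → |·| ≈ 2.661, ∠ ≈ 67.93°
|H| = 8e-05 · 616.5 / (1233 · 5.0324 · 2.661) ≈ 2.987e-06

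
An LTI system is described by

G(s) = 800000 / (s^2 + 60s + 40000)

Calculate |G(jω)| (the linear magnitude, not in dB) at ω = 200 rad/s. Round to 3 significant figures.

At s = jω = j200:
quadratic: (j200)² + 60·j200 + 40000 = 0 + j12000 → |·| ≈ 12000, ∠ ≈ 90.00°
|G| = 800000 / 12000 ≈ 66.667

66.7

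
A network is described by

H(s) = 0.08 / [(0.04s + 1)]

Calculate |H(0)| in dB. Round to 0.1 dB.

-21.9 dB

H(0) = 0.08 · 1 / 1 = 0.08
20 log₁₀(0.08) ≈ -21.94 dB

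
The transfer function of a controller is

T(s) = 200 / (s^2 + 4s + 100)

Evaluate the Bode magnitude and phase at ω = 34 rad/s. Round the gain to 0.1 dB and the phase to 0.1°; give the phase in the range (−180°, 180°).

-14.5 dB, -172.7°

At s = jω = j34:
quadratic: (j34)² + 4·j34 + 100 = -1056 + j136 → |·| ≈ 1064.7, ∠ ≈ 172.66°
|T| = 200 / 1064.7 ≈ 0.18785
Gain = 20 log₁₀(0.18785) ≈ -14.52 dB
∠T = 0.00° − 172.66° = -172.66°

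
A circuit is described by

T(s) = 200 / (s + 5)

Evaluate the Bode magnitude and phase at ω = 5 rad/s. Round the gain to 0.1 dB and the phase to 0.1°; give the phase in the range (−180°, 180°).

29.0 dB, -45.0°

Substitute s = j5:
Numerator: 200 = 200 + j0
Denominator: (j5) + 5 = 5 + j5
|N| = √(200² + 0²) ≈ 200, ∠N ≈ 0.00°
|D| = √(5² + 5²) ≈ 7.0711, ∠D ≈ 45.00°
|T| = 200 / 7.0711 ≈ 28.284
Gain = 20 log₁₀(28.284) ≈ 29.03 dB
∠T = 0.00° − 45.00° = -45.00°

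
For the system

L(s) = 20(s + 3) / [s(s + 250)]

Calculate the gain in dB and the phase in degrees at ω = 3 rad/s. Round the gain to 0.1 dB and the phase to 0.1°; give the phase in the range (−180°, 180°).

At s = jω = j3:
zero (s+3): 3 + j3 → |·| = √(3²+3²) = √18 ≈ 4.2426, ∠ = arctan(3/3) ≈ 45.00°
pole (s+250): 250 + j3 → |·| = √(250²+3²) = √62509 ≈ 250.02, ∠ = arctan(3/250) ≈ 0.69°
pole at origin: |s| = 3, ∠ = 90.00° (in denominator)
|L| = 20 · 4.2426 / 750.06 ≈ 0.11313
Gain = 20 log₁₀(0.11313) ≈ -18.93 dB
∠L = 45.00° − 90.69° = -45.69°

-18.9 dB, -45.7°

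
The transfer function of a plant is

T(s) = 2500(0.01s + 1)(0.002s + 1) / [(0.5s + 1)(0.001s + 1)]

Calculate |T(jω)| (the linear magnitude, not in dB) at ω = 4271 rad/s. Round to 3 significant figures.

98.1

At ω = 4271 rad/s:
zero (1 + j4271·0.01) = 1 + j42.71 → |·| ≈ 42.722, ∠ ≈ 88.66°
zero (1 + j4271·0.002) = 1 + j8.542 → |·| ≈ 8.6003, ∠ ≈ 83.32°
pole (1 + j4271·0.5) = 1 + j2135.5 → |·| ≈ 2135.5, ∠ ≈ 89.97°
pole (1 + j4271·0.001) = 1 + j4.271 → |·| ≈ 4.3865, ∠ ≈ 76.82°
|T| = 2500 · 42.722 · 8.6003 / (2135.5 · 4.3865) ≈ 98.059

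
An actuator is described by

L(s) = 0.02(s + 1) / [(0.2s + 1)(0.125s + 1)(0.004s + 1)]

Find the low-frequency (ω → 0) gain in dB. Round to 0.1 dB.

-34.0 dB

L(0) = 0.02 · 1 / 1 = 0.02
20 log₁₀(0.02) ≈ -33.98 dB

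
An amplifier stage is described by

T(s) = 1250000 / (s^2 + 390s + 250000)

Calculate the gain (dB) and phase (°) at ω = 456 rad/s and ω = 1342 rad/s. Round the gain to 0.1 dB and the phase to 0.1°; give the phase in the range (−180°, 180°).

At s = jω = j456:
quadratic: (j456)² + 390·j456 + 250000 = 42064 + j177840 → |·| ≈ 1.8275e+05, ∠ ≈ 76.69°
|T| = 1250000 / 1.8275e+05 ≈ 6.8399
Gain = 20 log₁₀(6.8399) ≈ 16.70 dB
∠T = 0.00° − 76.69° = -76.69°

At s = jω = j1342:
quadratic: (j1342)² + 390·j1342 + 250000 = -1550964 + j523380 → |·| ≈ 1.6369e+06, ∠ ≈ 161.35°
|T| = 1250000 / 1.6369e+06 ≈ 0.76364
Gain = 20 log₁₀(0.76364) ≈ -2.34 dB
∠T = 0.00° − 161.35° = -161.35°

ω = 456: 16.7 dB, -76.7°; ω = 1342: -2.3 dB, -161.4°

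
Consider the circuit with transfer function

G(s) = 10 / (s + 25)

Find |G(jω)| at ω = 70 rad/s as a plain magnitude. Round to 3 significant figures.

0.135

At s = jω = j70:
pole (s+25): 25 + j70 → |·| = √(25²+70²) = √5525 ≈ 74.33, ∠ = arctan(70/25) ≈ 70.35°
|G| = 10 / 74.33 ≈ 0.13454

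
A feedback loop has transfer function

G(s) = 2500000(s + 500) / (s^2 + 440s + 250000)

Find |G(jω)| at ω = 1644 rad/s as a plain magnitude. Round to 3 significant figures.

At s = jω = j1644:
zero (s+500): 500 + j1644 → |·| = √(500²+1644²) = √2952736 ≈ 1718.4, ∠ = arctan(1644/500) ≈ 73.08°
quadratic: (j1644)² + 440·j1644 + 250000 = -2452736 + j723360 → |·| ≈ 2.5572e+06, ∠ ≈ 163.57°
|G| = 2500000 · 1718.4 / 2.5572e+06 ≈ 1680

1.68e+03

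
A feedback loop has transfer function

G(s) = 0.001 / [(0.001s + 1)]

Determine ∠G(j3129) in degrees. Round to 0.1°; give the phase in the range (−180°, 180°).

-72.3°

At ω = 3129 rad/s:
pole (1 + j3129·0.001) = 1 + j3.129 → |·| ≈ 3.2849, ∠ ≈ 72.28°
∠G = (0°) − (72.28°) = -72.28°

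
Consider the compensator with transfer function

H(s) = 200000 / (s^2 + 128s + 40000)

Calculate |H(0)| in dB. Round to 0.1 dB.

14.0 dB

H(0) = 200000 / 40000 = 5
20 log₁₀(5) ≈ 13.98 dB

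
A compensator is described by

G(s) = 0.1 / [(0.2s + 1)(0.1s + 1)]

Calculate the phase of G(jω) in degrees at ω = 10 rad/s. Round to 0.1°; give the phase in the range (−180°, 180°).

At ω = 10 rad/s:
pole (1 + j10·0.2) = 1 + j2 → |·| ≈ 2.2361, ∠ ≈ 63.43°
pole (1 + j10·0.1) = 1 + j1 → |·| ≈ 1.4142, ∠ ≈ 45.00°
∠G = (0°) − (63.43° + 45.00°) = -108.43°

-108.4°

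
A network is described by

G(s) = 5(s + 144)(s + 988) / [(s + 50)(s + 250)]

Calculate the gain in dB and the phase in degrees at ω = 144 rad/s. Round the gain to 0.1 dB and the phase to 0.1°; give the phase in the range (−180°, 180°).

At s = jω = j144:
zero (s+144): 144 + j144 → |·| = √(144²+144²) = √41472 ≈ 203.65, ∠ = arctan(144/144) ≈ 45.00°
zero (s+988): 988 + j144 → |·| = √(988²+144²) = √996880 ≈ 998.44, ∠ = arctan(144/988) ≈ 8.29°
pole (s+50): 50 + j144 → |·| = √(50²+144²) = √23236 ≈ 152.43, ∠ = arctan(144/50) ≈ 70.85°
pole (s+250): 250 + j144 → |·| = √(250²+144²) = √83236 ≈ 288.51, ∠ = arctan(144/250) ≈ 29.94°
|G| = 5 · 2.0333e+05 / 43978 ≈ 23.117
Gain = 20 log₁₀(23.117) ≈ 27.28 dB
∠G = 53.29° − 100.79° = -47.50°

27.3 dB, -47.5°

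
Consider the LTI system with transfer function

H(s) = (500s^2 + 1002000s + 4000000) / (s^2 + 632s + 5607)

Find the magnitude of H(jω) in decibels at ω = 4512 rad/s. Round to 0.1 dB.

54.7 dB

Substitute s = j4512:
Numerator: 500(j4512)^2 + 1002000(j4512) + 4000000 = -10175072000 + j4521024000
Denominator: (j4512)^2 + 632(j4512) + 5607 = -20352537 + j2851584
|N| = √(10175072000² + 4521024000²) ≈ 1.1134e+10, ∠N ≈ 156.04°
|D| = √(20352537² + 2851584²) ≈ 2.0551e+07, ∠D ≈ 172.02°
|H| = 1.1134e+10 / 2.0551e+07 ≈ 541.77
Gain = 20 log₁₀(541.77) ≈ 54.68 dB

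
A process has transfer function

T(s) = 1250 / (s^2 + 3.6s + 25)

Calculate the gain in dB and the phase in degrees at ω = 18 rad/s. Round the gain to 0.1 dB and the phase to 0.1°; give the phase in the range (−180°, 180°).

At s = jω = j18:
quadratic: (j18)² + 3.6·j18 + 25 = -299 + j64.8 → |·| ≈ 305.94, ∠ ≈ 167.77°
|T| = 1250 / 305.94 ≈ 4.0858
Gain = 20 log₁₀(4.0858) ≈ 12.23 dB
∠T = 0.00° − 167.77° = -167.77°

12.2 dB, -167.8°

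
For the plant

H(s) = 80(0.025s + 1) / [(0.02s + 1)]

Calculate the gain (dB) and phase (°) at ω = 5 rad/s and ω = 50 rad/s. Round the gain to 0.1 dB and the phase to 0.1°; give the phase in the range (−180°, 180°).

ω = 5: 38.1 dB, 1.4°; ω = 50: 39.1 dB, 6.3°

At ω = 5 rad/s:
zero (1 + j5·0.025) = 1 + j0.125 → |·| ≈ 1.0078, ∠ ≈ 7.13°
pole (1 + j5·0.02) = 1 + j0.1 → |·| ≈ 1.005, ∠ ≈ 5.71°
|H| = 80 · 1.0078 / (1.005) ≈ 80.223
Gain = 20 log₁₀(80.223) ≈ 38.09 dB
∠H = (7.13°) − (5.71°) = 1.42°

At ω = 50 rad/s:
zero (1 + j50·0.025) = 1 + j1.25 → |·| ≈ 1.6008, ∠ ≈ 51.34°
pole (1 + j50·0.02) = 1 + j1 → |·| ≈ 1.4142, ∠ ≈ 45.00°
|H| = 80 · 1.6008 / (1.4142) ≈ 90.556
Gain = 20 log₁₀(90.556) ≈ 39.14 dB
∠H = (51.34°) − (45.00°) = 6.34°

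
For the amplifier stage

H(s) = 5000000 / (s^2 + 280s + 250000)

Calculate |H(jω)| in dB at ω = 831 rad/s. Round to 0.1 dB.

20.0 dB

At s = jω = j831:
quadratic: (j831)² + 280·j831 + 250000 = -440561 + j232680 → |·| ≈ 4.9823e+05, ∠ ≈ 152.16°
|H| = 5000000 / 4.9823e+05 ≈ 10.036
Gain = 20 log₁₀(10.036) ≈ 20.03 dB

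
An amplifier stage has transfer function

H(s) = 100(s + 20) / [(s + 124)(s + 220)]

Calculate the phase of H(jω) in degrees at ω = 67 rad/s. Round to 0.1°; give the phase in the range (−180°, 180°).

At s = jω = j67:
zero (s+20): 20 + j67 → |·| = √(20²+67²) = √4889 ≈ 69.921, ∠ = arctan(67/20) ≈ 73.38°
pole (s+124): 124 + j67 → |·| = √(124²+67²) = √19865 ≈ 140.94, ∠ = arctan(67/124) ≈ 28.38°
pole (s+220): 220 + j67 → |·| = √(220²+67²) = √52889 ≈ 229.98, ∠ = arctan(67/220) ≈ 16.94°
∠H = 73.38° − 45.32° = 28.06°

28.1°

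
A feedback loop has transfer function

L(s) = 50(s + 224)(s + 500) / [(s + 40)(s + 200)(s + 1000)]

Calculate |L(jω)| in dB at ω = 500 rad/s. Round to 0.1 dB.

-23.9 dB

At s = jω = j500:
zero (s+224): 224 + j500 → |·| = √(224²+500²) = √300176 ≈ 547.88, ∠ = arctan(500/224) ≈ 65.87°
zero (s+500): 500 + j500 → |·| = √(500²+500²) = √500000 ≈ 707.11, ∠ = arctan(500/500) ≈ 45.00°
pole (s+40): 40 + j500 → |·| = √(40²+500²) = √251600 ≈ 501.6, ∠ = arctan(500/40) ≈ 85.43°
pole (s+200): 200 + j500 → |·| = √(200²+500²) = √290000 ≈ 538.52, ∠ = arctan(500/200) ≈ 68.20°
pole (s+1000): 1000 + j500 → |·| = √(1000²+500²) = √1250000 ≈ 1118, ∠ = arctan(500/1000) ≈ 26.57°
|L| = 50 · 3.8741e+05 / 3.02e+08 ≈ 0.064141
Gain = 20 log₁₀(0.064141) ≈ -23.86 dB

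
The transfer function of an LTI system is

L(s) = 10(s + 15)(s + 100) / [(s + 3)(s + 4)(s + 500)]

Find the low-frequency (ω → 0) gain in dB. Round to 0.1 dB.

L(0) = 10·15·100 / (3·4·500) = 2.5
20 log₁₀(2.5) ≈ 7.96 dB

8.0 dB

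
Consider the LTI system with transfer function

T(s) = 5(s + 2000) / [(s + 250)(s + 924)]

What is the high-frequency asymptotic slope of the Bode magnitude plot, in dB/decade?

-20 dB/decade

Each pole contributes −20 dB/decade at high frequency; each zero contributes +20 dB/decade.
Net: 1 zero(s) − 2 pole(s) → -20 dB/decade.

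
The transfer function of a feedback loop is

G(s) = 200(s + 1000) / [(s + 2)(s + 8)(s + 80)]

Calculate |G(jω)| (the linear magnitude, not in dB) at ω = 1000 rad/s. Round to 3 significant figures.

At s = jω = j1000:
zero (s+1000): 1000 + j1000 → |·| = √(1000²+1000²) = √2000000 ≈ 1414.2, ∠ = arctan(1000/1000) ≈ 45.00°
pole (s+2): 2 + j1000 → |·| = √(2²+1000²) = √1000004 ≈ 1000, ∠ = arctan(1000/2) ≈ 89.89°
pole (s+8): 8 + j1000 → |·| = √(8²+1000²) = √1000064 ≈ 1000, ∠ = arctan(1000/8) ≈ 89.54°
pole (s+80): 80 + j1000 → |·| = √(80²+1000²) = √1006400 ≈ 1003.2, ∠ = arctan(1000/80) ≈ 85.43°
|G| = 200 · 1414.2 / 1.0032e+09 ≈ 0.00028194

0.000282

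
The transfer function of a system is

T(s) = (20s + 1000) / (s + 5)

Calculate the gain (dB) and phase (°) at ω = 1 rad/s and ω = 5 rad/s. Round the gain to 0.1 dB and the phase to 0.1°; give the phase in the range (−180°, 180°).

Substitute s = j1:
Numerator: 20(j1) + 1000 = 1000 + j20
Denominator: (j1) + 5 = 5 + j1
|N| = √(1000² + 20²) ≈ 1000.2, ∠N ≈ 1.15°
|D| = √(5² + 1²) ≈ 5.099, ∠D ≈ 11.31°
|T| = 1000.2 / 5.099 ≈ 196.16
Gain = 20 log₁₀(196.16) ≈ 45.85 dB
∠T = 1.15° − 11.31° = -10.16°

Substitute s = j5:
Numerator: 20(j5) + 1000 = 1000 + j100
Denominator: (j5) + 5 = 5 + j5
|N| = √(1000² + 100²) ≈ 1005, ∠N ≈ 5.71°
|D| = √(5² + 5²) ≈ 7.0711, ∠D ≈ 45.00°
|T| = 1005 / 7.0711 ≈ 142.13
Gain = 20 log₁₀(142.13) ≈ 43.05 dB
∠T = 5.71° − 45.00° = -39.29°

ω = 1: 45.9 dB, -10.2°; ω = 5: 43.1 dB, -39.3°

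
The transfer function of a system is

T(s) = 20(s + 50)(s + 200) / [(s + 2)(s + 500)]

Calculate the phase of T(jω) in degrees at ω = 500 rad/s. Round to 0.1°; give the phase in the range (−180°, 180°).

At s = jω = j500:
zero (s+50): 50 + j500 → |·| = √(50²+500²) = √252500 ≈ 502.49, ∠ = arctan(500/50) ≈ 84.29°
zero (s+200): 200 + j500 → |·| = √(200²+500²) = √290000 ≈ 538.52, ∠ = arctan(500/200) ≈ 68.20°
pole (s+2): 2 + j500 → |·| = √(2²+500²) = √250004 ≈ 500, ∠ = arctan(500/2) ≈ 89.77°
pole (s+500): 500 + j500 → |·| = √(500²+500²) = √500000 ≈ 707.11, ∠ = arctan(500/500) ≈ 45.00°
∠T = 152.49° − 134.77° = 17.72°

17.7°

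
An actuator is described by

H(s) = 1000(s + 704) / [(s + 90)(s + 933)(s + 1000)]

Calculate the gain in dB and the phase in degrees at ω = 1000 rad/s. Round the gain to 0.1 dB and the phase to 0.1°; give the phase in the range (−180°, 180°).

-64.0 dB, -122.0°

At s = jω = j1000:
zero (s+704): 704 + j1000 → |·| = √(704²+1000²) = √1495616 ≈ 1223, ∠ = arctan(1000/704) ≈ 54.85°
pole (s+90): 90 + j1000 → |·| = √(90²+1000²) = √1008100 ≈ 1004, ∠ = arctan(1000/90) ≈ 84.86°
pole (s+933): 933 + j1000 → |·| = √(933²+1000²) = √1870489 ≈ 1367.7, ∠ = arctan(1000/933) ≈ 46.99°
pole (s+1000): 1000 + j1000 → |·| = √(1000²+1000²) = √2000000 ≈ 1414.2, ∠ = arctan(1000/1000) ≈ 45.00°
|H| = 1000 · 1223 / 1.9419e+09 ≈ 0.0006298
Gain = 20 log₁₀(0.0006298) ≈ -64.02 dB
∠H = 54.85° − 176.85° = -122.00°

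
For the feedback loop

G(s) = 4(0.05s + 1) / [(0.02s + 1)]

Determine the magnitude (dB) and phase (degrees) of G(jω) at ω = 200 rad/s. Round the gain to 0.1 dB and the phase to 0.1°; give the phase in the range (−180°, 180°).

At ω = 200 rad/s:
zero (1 + j200·0.05) = 1 + j10 → |·| ≈ 10.05, ∠ ≈ 84.29°
pole (1 + j200·0.02) = 1 + j4 → |·| ≈ 4.1231, ∠ ≈ 75.96°
|G| = 4 · 10.05 / (4.1231) ≈ 9.7499
Gain = 20 log₁₀(9.7499) ≈ 19.78 dB
∠G = (84.29°) − (75.96°) = 8.33°

19.8 dB, 8.3°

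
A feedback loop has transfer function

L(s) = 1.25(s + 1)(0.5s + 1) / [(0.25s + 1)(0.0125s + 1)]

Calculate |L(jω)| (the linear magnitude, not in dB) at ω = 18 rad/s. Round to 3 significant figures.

43.2

At ω = 18 rad/s:
zero (1 + j18·1) = 1 + j18 → |·| ≈ 18.028, ∠ ≈ 86.82°
zero (1 + j18·0.5) = 1 + j9 → |·| ≈ 9.0554, ∠ ≈ 83.66°
pole (1 + j18·0.25) = 1 + j4.5 → |·| ≈ 4.6098, ∠ ≈ 77.47°
pole (1 + j18·0.0125) = 1 + j0.225 → |·| ≈ 1.025, ∠ ≈ 12.68°
|L| = 1.25 · 18.028 · 9.0554 / (4.6098 · 1.025) ≈ 43.188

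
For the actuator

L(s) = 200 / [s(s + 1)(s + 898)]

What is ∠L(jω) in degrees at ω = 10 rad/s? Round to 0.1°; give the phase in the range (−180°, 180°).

-174.9°

At s = jω = j10:
pole (s+1): 1 + j10 → |·| = √(1²+10²) = √101 ≈ 10.05, ∠ = arctan(10/1) ≈ 84.29°
pole (s+898): 898 + j10 → |·| = √(898²+10²) = √806504 ≈ 898.06, ∠ = arctan(10/898) ≈ 0.64°
pole at origin: |s| = 10, ∠ = 90.00° (in denominator)
∠L = 0.00° − 174.93° = -174.93°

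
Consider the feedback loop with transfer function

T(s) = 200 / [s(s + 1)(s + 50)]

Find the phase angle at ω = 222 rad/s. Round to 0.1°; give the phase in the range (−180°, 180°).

103.0°

At s = jω = j222:
pole (s+1): 1 + j222 → |·| = √(1²+222²) = √49285 ≈ 222, ∠ = arctan(222/1) ≈ 89.74°
pole (s+50): 50 + j222 → |·| = √(50²+222²) = √51784 ≈ 227.56, ∠ = arctan(222/50) ≈ 77.31°
pole at origin: |s| = 222, ∠ = 90.00° (in denominator)
∠T = 0.00° − 257.05° = -257.05° ≡ 102.95° (principal value)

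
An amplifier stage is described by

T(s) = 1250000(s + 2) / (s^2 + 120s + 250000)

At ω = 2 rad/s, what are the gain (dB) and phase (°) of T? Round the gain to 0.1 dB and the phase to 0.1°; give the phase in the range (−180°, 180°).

23.0 dB, 44.9°

At s = jω = j2:
zero (s+2): 2 + j2 → |·| = √(2²+2²) = √8 ≈ 2.8284, ∠ = arctan(2/2) ≈ 45.00°
quadratic: (j2)² + 120·j2 + 250000 = 249996 + j240 → |·| ≈ 2.5e+05, ∠ ≈ 0.06°
|T| = 1250000 · 2.8284 / 2.5e+05 ≈ 14.142
Gain = 20 log₁₀(14.142) ≈ 23.01 dB
∠T = 45.00° − 0.06° = 44.94°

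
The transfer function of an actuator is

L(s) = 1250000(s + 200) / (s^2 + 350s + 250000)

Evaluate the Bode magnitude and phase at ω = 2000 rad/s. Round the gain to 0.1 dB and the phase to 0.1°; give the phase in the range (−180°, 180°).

At s = jω = j2000:
zero (s+200): 200 + j2000 → |·| = √(200²+2000²) = √4040000 ≈ 2010, ∠ = arctan(2000/200) ≈ 84.29°
quadratic: (j2000)² + 350·j2000 + 250000 = -3750000 + j700000 → |·| ≈ 3.8148e+06, ∠ ≈ 169.43°
|L| = 1250000 · 2010 / 3.8148e+06 ≈ 658.62
Gain = 20 log₁₀(658.62) ≈ 56.37 dB
∠L = 84.29° − 169.43° = -85.14°

56.4 dB, -85.1°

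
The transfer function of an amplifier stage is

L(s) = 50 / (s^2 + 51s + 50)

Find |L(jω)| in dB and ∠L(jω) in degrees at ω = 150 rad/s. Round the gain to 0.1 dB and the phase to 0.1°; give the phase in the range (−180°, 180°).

-53.5 dB, -161.2°

Substitute s = j150:
Numerator: 50 = 50 + j0
Denominator: (j150)^2 + 51(j150) + 50 = -22450 + j7650
|N| = √(50² + 0²) ≈ 50, ∠N ≈ 0.00°
|D| = √(22450² + 7650²) ≈ 23718, ∠D ≈ 161.18°
|L| = 50 / 23718 ≈ 0.0021081
Gain = 20 log₁₀(0.0021081) ≈ -53.52 dB
∠L = 0.00° − 161.18° = -161.18°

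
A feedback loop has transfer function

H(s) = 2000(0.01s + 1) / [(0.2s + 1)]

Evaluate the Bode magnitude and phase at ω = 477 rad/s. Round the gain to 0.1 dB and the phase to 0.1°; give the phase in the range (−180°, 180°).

At ω = 477 rad/s:
zero (1 + j477·0.01) = 1 + j4.77 → |·| ≈ 4.8737, ∠ ≈ 78.16°
pole (1 + j477·0.2) = 1 + j95.4 → |·| ≈ 95.405, ∠ ≈ 89.40°
|H| = 2000 · 4.8737 / (95.405) ≈ 102.17
Gain = 20 log₁₀(102.17) ≈ 40.19 dB
∠H = (78.16°) − (89.40°) = -11.24°

40.2 dB, -11.2°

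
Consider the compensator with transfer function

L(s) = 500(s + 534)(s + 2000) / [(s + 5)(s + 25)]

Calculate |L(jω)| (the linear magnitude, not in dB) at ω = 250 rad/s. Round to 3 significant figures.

9.46e+03

At s = jω = j250:
zero (s+534): 534 + j250 → |·| = √(534²+250²) = √347656 ≈ 589.62, ∠ = arctan(250/534) ≈ 25.09°
zero (s+2000): 2000 + j250 → |·| = √(2000²+250²) = √4062500 ≈ 2015.6, ∠ = arctan(250/2000) ≈ 7.13°
pole (s+5): 5 + j250 → |·| = √(5²+250²) = √62525 ≈ 250.05, ∠ = arctan(250/5) ≈ 88.85°
pole (s+25): 25 + j250 → |·| = √(25²+250²) = √63125 ≈ 251.25, ∠ = arctan(250/25) ≈ 84.29°
|L| = 500 · 1.1884e+06 / 62825 ≈ 9458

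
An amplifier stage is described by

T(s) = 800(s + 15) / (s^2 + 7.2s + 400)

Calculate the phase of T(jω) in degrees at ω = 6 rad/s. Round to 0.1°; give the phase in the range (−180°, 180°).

15.0°

At s = jω = j6:
zero (s+15): 15 + j6 → |·| = √(15²+6²) = √261 ≈ 16.155, ∠ = arctan(6/15) ≈ 21.80°
quadratic: (j6)² + 7.2·j6 + 400 = 364 + j43.2 → |·| ≈ 366.55, ∠ ≈ 6.77°
∠T = 21.80° − 6.77° = 15.03°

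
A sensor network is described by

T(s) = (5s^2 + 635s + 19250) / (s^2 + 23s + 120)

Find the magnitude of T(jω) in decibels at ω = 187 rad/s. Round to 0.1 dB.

Substitute s = j187:
Numerator: 5(j187)^2 + 635(j187) + 19250 = -155595 + j118745
Denominator: (j187)^2 + 23(j187) + 120 = -34849 + j4301
|N| = √(155595² + 118745²) ≈ 1.9573e+05, ∠N ≈ 142.65°
|D| = √(34849² + 4301²) ≈ 35113, ∠D ≈ 172.96°
|T| = 1.9573e+05 / 35113 ≈ 5.5743
Gain = 20 log₁₀(5.5743) ≈ 14.92 dB

14.9 dB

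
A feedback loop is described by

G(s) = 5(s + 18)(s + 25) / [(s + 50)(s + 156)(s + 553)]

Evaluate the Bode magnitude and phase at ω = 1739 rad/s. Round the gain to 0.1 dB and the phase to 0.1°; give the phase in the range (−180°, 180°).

At s = jω = j1739:
zero (s+18): 18 + j1739 → |·| = √(18²+1739²) = √3024445 ≈ 1739.1, ∠ = arctan(1739/18) ≈ 89.41°
zero (s+25): 25 + j1739 → |·| = √(25²+1739²) = √3024746 ≈ 1739.2, ∠ = arctan(1739/25) ≈ 89.18°
pole (s+50): 50 + j1739 → |·| = √(50²+1739²) = √3026621 ≈ 1739.7, ∠ = arctan(1739/50) ≈ 88.35°
pole (s+156): 156 + j1739 → |·| = √(156²+1739²) = √3048457 ≈ 1746, ∠ = arctan(1739/156) ≈ 84.87°
pole (s+553): 553 + j1739 → |·| = √(553²+1739²) = √3329930 ≈ 1824.8, ∠ = arctan(1739/553) ≈ 72.36°
|G| = 5 · 3.0246e+06 / 5.5429e+09 ≈ 0.0027284
Gain = 20 log₁₀(0.0027284) ≈ -51.28 dB
∠G = 178.59° − 245.58° = -66.99°

-51.3 dB, -67.0°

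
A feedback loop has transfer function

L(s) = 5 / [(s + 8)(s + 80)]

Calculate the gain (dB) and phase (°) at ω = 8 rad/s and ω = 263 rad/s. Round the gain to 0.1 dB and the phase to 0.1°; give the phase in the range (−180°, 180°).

ω = 8: -45.2 dB, -50.7°; ω = 263: -83.2 dB, -161.3°

At s = jω = j8:
pole (s+8): 8 + j8 → |·| = √(8²+8²) = √128 ≈ 11.314, ∠ = arctan(8/8) ≈ 45.00°
pole (s+80): 80 + j8 → |·| = √(80²+8²) = √6464 ≈ 80.399, ∠ = arctan(8/80) ≈ 5.71°
|L| = 5 / 909.63 ≈ 0.0054967
Gain = 20 log₁₀(0.0054967) ≈ -45.20 dB
∠L = 0.00° − 50.71° = -50.71°

At s = jω = j263:
pole (s+8): 8 + j263 → |·| = √(8²+263²) = √69233 ≈ 263.12, ∠ = arctan(263/8) ≈ 88.26°
pole (s+80): 80 + j263 → |·| = √(80²+263²) = √75569 ≈ 274.9, ∠ = arctan(263/80) ≈ 73.08°
|L| = 5 / 72332 ≈ 6.9126e-05
Gain = 20 log₁₀(6.9126e-05) ≈ -83.21 dB
∠L = 0.00° − 161.34° = -161.34°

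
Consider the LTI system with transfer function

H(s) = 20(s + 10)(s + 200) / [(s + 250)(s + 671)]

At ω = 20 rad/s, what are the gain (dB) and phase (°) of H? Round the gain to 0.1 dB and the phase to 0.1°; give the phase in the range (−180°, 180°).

-5.5 dB, 62.9°

At s = jω = j20:
zero (s+10): 10 + j20 → |·| = √(10²+20²) = √500 ≈ 22.361, ∠ = arctan(20/10) ≈ 63.43°
zero (s+200): 200 + j20 → |·| = √(200²+20²) = √40400 ≈ 201, ∠ = arctan(20/200) ≈ 5.71°
pole (s+250): 250 + j20 → |·| = √(250²+20²) = √62900 ≈ 250.8, ∠ = arctan(20/250) ≈ 4.57°
pole (s+671): 671 + j20 → |·| = √(671²+20²) = √450641 ≈ 671.3, ∠ = arctan(20/671) ≈ 1.71°
|H| = 20 · 4494.6 / 1.6836e+05 ≈ 0.53393
Gain = 20 log₁₀(0.53393) ≈ -5.45 dB
∠H = 69.14° − 6.28° = 62.86°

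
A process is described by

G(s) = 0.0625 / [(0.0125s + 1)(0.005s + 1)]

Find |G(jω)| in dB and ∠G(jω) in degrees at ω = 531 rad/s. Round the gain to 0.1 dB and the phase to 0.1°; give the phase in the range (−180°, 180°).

At ω = 531 rad/s:
pole (1 + j531·0.0125) = 1 + j6.6375 → |·| ≈ 6.7124, ∠ ≈ 81.43°
pole (1 + j531·0.005) = 1 + j2.655 → |·| ≈ 2.8371, ∠ ≈ 69.36°
|G| = 0.0625 · 1 / (6.7124 · 2.8371) ≈ 0.0032819
Gain = 20 log₁₀(0.0032819) ≈ -49.68 dB
∠G = (0°) − (81.43° + 69.36°) = -150.79°

-49.7 dB, -150.8°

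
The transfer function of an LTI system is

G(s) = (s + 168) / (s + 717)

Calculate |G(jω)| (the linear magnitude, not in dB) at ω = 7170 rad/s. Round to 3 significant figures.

At s = jω = j7170:
zero (s+168): 168 + j7170 → |·| = √(168²+7170²) = √51437124 ≈ 7172, ∠ = arctan(7170/168) ≈ 88.66°
pole (s+717): 717 + j7170 → |·| = √(717²+7170²) = √51922989 ≈ 7205.8, ∠ = arctan(7170/717) ≈ 84.29°
|G| = 1 · 7172 / 7205.8 ≈ 0.99531

0.995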